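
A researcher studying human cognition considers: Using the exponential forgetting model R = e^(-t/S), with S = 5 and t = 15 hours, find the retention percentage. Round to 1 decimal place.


R = e^(-t/S)
-t/S = -15/5 = -3.0
R = e^(-3.0) = 0.049787
Percentage = 0.049787 * 100
= 5.0


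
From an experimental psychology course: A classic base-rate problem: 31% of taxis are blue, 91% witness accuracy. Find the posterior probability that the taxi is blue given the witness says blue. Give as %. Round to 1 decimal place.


P(blue | says blue) = P(says blue | blue)*P(blue) / [P(says blue | blue)*P(blue) + P(says blue | not blue)*P(not blue)]
Numerator = 0.91 * 0.31 = 0.2821
False identification = 0.09 * 0.69 = 0.0621
P = 0.2821 / (0.2821 + 0.0621)
= 0.2821 / 0.3442
As percentage = 82.0


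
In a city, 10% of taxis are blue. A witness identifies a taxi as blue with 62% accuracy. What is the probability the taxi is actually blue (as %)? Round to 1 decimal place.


P(blue | says blue) = P(says blue | blue)*P(blue) / [P(says blue | blue)*P(blue) + P(says blue | not blue)*P(not blue)]
Numerator = 0.62 * 0.1 = 0.062
False identification = 0.38 * 0.9 = 0.342
P = 0.062 / (0.062 + 0.342)
= 0.062 / 0.404
As percentage = 15.3


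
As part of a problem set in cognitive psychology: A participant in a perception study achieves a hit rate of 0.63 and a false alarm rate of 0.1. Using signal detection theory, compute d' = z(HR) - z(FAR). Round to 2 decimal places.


d' = z(HR) - z(FAR)
z(0.63) = 0.3319
z(0.1) = -1.2816
d' = 0.3319 - -1.2816
= 1.61


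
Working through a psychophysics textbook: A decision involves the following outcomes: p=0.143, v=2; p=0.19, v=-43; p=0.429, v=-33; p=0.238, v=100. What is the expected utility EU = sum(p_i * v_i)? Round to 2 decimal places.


EU = sum(p_i * v_i)
0.143 * 2 = 0.286
0.19 * -43 = -8.17
0.429 * -33 = -14.157
0.238 * 100 = 23.8
EU = 0.286 + -8.17 + -14.157 + 23.8
= 1.76


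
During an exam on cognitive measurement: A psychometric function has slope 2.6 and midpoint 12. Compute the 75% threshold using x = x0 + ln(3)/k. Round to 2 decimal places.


At P = 0.75: 0.75 = 1/(1 + e^(-k*(x-x0)))
Solving: e^(-k*(x-x0)) = 1/3
x = x0 + ln(3)/k
ln(3) = 1.0986
x = 12 + 1.0986/2.6
= 12 + 0.4225
= 12.42


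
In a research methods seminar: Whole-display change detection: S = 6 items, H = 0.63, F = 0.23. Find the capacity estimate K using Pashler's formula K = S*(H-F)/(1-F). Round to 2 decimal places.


K = S * (H - F) / (1 - F)
H - F = 0.4
1 - F = 0.77
K = 6 * 0.4 / 0.77
= 3.12


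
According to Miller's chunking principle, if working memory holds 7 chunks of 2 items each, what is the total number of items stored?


Total items = chunks * items_per_chunk
= 7 * 2
= 14


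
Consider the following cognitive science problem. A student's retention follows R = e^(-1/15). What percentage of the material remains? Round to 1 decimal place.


R = e^(-t/S)
-t/S = -1/15 = -0.066667
R = e^(-0.066667) = 0.935507
Percentage = 0.935507 * 100
= 93.6


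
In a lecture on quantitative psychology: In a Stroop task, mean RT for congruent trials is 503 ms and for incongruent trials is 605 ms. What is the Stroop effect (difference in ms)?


Stroop effect = RT(incongruent) - RT(congruent)
= 605 - 503
= 102 ms


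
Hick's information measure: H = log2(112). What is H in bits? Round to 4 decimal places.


H = log2(n)
H = log2(112)
= 6.8074


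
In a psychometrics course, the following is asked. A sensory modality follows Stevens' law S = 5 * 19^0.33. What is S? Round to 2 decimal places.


S = 5 * 19^0.33
19^0.33 = 2.6423
S = 5 * 2.6423
= 13.21


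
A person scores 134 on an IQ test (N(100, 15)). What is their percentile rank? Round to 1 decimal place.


z = (IQ - mean) / SD
z = (134 - 100) / 15 = 2.2667
Percentile = Phi(2.2667) * 100
Phi(2.2667) = 0.988296
= 98.8


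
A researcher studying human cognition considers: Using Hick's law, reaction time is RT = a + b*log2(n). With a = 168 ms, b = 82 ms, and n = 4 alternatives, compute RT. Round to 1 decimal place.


RT = 168 + 82 * log2(4)
log2(4) = 2.0
RT = 168 + 82 * 2.0
= 168 + 164.0
= 332.0 ms


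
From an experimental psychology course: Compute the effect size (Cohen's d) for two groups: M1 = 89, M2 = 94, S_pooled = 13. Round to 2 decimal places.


Cohen's d = (M1 - M2) / S_pooled
= (89 - 94) / 13
= -5 / 13
= -0.38


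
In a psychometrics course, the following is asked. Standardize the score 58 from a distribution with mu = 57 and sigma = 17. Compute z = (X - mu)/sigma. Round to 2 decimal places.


z = (X - mu) / sigma
= (58 - 57) / 17
= 1 / 17
= 0.06


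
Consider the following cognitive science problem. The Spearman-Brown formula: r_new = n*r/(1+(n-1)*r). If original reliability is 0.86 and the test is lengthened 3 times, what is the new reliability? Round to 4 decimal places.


r_new = n*r / (1 + (n-1)*r)
Numerator = 3 * 0.86 = 2.58
Denominator = 1 + 2 * 0.86 = 2.72
r_new = 2.58 / 2.72
= 0.9485


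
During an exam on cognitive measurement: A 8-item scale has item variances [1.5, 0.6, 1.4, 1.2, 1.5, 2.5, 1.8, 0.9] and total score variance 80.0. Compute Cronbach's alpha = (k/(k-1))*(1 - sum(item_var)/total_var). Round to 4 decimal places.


alpha = (k/(k-1)) * (1 - sum(s_i^2)/s_total^2)
sum(item variances) = 11.4
k/(k-1) = 8/7 = 1.142857
1 - 11.4/80.0 = 1 - 0.1425 = 0.8575
alpha = 1.142857 * 0.8575
= 0.9800


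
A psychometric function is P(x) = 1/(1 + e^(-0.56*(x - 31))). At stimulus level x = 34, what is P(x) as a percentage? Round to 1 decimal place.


P(x) = 1/(1 + e^(-0.56*(34 - 31)))
Exponent = -0.56 * 3 = -1.68
e^(-1.68) = 0.186374
P = 1/(1 + 0.186374) = 0.842905
Percentage = 84.3


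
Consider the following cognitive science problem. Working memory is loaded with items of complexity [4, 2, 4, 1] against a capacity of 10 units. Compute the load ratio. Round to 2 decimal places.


Total complexity = 4 + 2 + 4 + 1 = 11
Load = total / capacity = 11 / 10
= 1.10


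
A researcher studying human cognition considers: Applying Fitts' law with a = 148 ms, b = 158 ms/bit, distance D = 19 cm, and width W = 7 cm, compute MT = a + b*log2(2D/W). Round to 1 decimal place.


MT = 148 + 158 * log2(2*19/7)
2D/W = 5.428571
log2(5.428571) = 2.4406
MT = 148 + 158 * 2.4406
= 533.6 ms


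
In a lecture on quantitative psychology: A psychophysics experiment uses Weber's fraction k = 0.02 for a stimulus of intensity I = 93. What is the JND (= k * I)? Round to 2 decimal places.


JND = k * I
JND = 0.02 * 93
= 1.86


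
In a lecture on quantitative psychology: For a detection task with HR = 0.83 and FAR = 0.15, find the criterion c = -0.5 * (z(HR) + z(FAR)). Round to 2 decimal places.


c = -0.5 * (z(HR) + z(FAR))
z(0.83) = 0.9542
z(0.15) = -1.0364
c = -0.5 * (0.9542 + -1.0364)
= -0.5 * -0.0822
= 0.04


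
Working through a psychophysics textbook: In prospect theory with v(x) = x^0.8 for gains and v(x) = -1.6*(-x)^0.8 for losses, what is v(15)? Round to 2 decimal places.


Since x = 15 >= 0, use v(x) = x^0.8
15^0.8 = 8.7272
v(15) = 8.73


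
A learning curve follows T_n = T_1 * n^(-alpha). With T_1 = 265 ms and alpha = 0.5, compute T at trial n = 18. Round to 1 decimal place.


T_n = 265 * 18^(-0.5)
18^(-0.5) = 0.235702
T_n = 265 * 0.235702
= 62.5 ms


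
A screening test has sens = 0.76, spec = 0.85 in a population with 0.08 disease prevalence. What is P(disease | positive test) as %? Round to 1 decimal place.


PPV = (sens * prev) / (sens * prev + (1-spec) * (1-prev))
Numerator = 0.76 * 0.08 = 0.0608
P(positive and no disease) = (1 - spec) * (1 - prev) = (1 - 0.85) * (1 - 0.08) = 0.138
Denominator = 0.0608 + 0.138 = 0.1988
PPV = 0.0608 / 0.1988 = 0.305835
As percentage = 30.6


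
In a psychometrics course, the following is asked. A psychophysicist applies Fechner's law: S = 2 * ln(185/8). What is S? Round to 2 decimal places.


S = 2 * ln(185/8)
I/I0 = 23.125
ln(23.125) = 3.1409
S = 2 * 3.1409
= 6.28


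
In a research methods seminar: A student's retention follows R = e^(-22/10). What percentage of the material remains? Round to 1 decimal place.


R = e^(-t/S)
-t/S = -22/10 = -2.2
R = e^(-2.2) = 0.110803
Percentage = 0.110803 * 100
= 11.1


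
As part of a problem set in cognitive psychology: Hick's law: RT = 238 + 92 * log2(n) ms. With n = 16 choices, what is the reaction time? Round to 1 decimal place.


RT = 238 + 92 * log2(16)
log2(16) = 4.0
RT = 238 + 92 * 4.0
= 238 + 368.0
= 606.0 ms


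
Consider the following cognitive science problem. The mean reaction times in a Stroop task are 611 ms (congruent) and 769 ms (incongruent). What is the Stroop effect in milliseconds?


Stroop effect = RT(incongruent) - RT(congruent)
= 769 - 611
= 158 ms


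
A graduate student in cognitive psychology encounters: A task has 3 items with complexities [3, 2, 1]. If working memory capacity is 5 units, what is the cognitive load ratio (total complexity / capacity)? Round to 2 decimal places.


Total complexity = 3 + 2 + 1 = 6
Load = total / capacity = 6 / 5
= 1.20


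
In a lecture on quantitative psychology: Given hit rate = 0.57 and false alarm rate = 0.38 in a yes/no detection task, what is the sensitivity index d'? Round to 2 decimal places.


d' = z(HR) - z(FAR)
z(0.57) = 0.1764
z(0.38) = -0.3055
d' = 0.1764 - -0.3055
= 0.48


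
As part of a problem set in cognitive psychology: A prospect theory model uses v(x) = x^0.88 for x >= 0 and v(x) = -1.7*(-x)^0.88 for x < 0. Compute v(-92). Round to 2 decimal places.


Since x = -92 < 0, use v(x) = -lambda*(-x)^alpha
(-x) = 92
92^0.88 = 53.4728
v(-92) = -1.7 * 53.4728
= -90.90


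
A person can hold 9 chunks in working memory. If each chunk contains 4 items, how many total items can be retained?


Total items = chunks * items_per_chunk
= 9 * 4
= 36


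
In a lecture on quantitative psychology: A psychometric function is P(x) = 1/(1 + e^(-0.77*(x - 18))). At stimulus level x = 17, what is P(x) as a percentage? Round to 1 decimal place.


P(x) = 1/(1 + e^(-0.77*(17 - 18)))
Exponent = -0.77 * -1 = 0.77
e^(0.77) = 2.159766
P = 1/(1 + 2.159766) = 0.316479
Percentage = 31.6


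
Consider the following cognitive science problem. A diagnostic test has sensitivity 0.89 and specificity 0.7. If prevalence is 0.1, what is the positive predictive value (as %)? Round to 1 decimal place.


PPV = (sens * prev) / (sens * prev + (1-spec) * (1-prev))
Numerator = 0.89 * 0.1 = 0.089
P(positive and no disease) = (1 - spec) * (1 - prev) = (1 - 0.7) * (1 - 0.1) = 0.27
Denominator = 0.089 + 0.27 = 0.359
PPV = 0.089 / 0.359 = 0.247911
As percentage = 24.8


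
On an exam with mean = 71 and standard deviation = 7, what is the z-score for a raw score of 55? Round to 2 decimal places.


z = (X - mu) / sigma
= (55 - 71) / 7
= -16 / 7
= -2.29


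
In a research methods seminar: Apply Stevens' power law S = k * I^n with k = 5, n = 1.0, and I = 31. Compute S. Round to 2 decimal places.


S = 5 * 31^1.0
31^1.0 = 31.0
S = 5 * 31.0
= 155.00


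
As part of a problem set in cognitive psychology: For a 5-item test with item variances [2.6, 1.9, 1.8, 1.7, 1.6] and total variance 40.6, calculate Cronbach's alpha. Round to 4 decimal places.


alpha = (k/(k-1)) * (1 - sum(s_i^2)/s_total^2)
sum(item variances) = 9.6
k/(k-1) = 5/4 = 1.25
1 - 9.6/40.6 = 1 - 0.236453 = 0.763547
alpha = 1.25 * 0.763547
= 0.9544


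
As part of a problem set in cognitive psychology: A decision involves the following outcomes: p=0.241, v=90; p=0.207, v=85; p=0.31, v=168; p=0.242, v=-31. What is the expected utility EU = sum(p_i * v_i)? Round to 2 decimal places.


EU = sum(p_i * v_i)
0.241 * 90 = 21.69
0.207 * 85 = 17.595
0.31 * 168 = 52.08
0.242 * -31 = -7.502
EU = 21.69 + 17.595 + 52.08 + -7.502
= 83.86


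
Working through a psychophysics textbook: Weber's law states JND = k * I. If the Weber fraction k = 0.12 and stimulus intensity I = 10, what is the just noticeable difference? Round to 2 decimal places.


JND = k * I
JND = 0.12 * 10
= 1.20


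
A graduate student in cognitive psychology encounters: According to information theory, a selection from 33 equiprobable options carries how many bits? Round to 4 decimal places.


H = log2(n)
H = log2(33)
= 5.0444


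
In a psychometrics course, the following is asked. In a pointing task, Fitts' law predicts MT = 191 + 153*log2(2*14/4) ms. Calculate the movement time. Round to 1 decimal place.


MT = 191 + 153 * log2(2*14/4)
2D/W = 7.0
log2(7.0) = 2.8074
MT = 191 + 153 * 2.8074
= 620.5 ms


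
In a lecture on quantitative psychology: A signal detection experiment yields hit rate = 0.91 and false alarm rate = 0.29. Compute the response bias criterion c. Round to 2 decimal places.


c = -0.5 * (z(HR) + z(FAR))
z(0.91) = 1.3408
z(0.29) = -0.5534
c = -0.5 * (1.3408 + -0.5534)
= -0.5 * 0.7874
= -0.39


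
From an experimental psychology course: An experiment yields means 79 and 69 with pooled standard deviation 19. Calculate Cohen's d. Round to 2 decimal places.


Cohen's d = (M1 - M2) / S_pooled
= (79 - 69) / 19
= 10 / 19
= 0.53


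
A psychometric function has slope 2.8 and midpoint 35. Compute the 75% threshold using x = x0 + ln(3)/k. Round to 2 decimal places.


At P = 0.75: 0.75 = 1/(1 + e^(-k*(x-x0)))
Solving: e^(-k*(x-x0)) = 1/3
x = x0 + ln(3)/k
ln(3) = 1.0986
x = 35 + 1.0986/2.8
= 35 + 0.3924
= 35.39


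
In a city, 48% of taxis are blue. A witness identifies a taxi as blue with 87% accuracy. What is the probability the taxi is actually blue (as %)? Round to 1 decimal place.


P(blue | says blue) = P(says blue | blue)*P(blue) / [P(says blue | blue)*P(blue) + P(says blue | not blue)*P(not blue)]
Numerator = 0.87 * 0.48 = 0.4176
False identification = 0.13 * 0.52 = 0.0676
P = 0.4176 / (0.4176 + 0.0676)
= 0.4176 / 0.4852
As percentage = 86.1


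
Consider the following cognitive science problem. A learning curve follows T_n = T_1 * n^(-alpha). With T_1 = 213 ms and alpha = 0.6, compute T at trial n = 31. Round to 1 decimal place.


T_n = 213 * 31^(-0.6)
31^(-0.6) = 0.127404
T_n = 213 * 0.127404
= 27.1 ms


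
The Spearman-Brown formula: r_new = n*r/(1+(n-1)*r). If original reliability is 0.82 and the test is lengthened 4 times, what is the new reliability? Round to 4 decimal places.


r_new = n*r / (1 + (n-1)*r)
Numerator = 4 * 0.82 = 3.28
Denominator = 1 + 3 * 0.82 = 3.46
r_new = 3.28 / 3.46
= 0.9480


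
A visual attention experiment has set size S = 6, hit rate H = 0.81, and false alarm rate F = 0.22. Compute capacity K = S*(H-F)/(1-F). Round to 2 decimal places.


K = S * (H - F) / (1 - F)
H - F = 0.59
1 - F = 0.78
K = 6 * 0.59 / 0.78
= 4.54


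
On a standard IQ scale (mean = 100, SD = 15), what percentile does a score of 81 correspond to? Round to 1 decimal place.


z = (IQ - mean) / SD
z = (81 - 100) / 15 = -1.2667
Percentile = Phi(-1.2667) * 100
Phi(-1.2667) = 0.102631
= 10.3


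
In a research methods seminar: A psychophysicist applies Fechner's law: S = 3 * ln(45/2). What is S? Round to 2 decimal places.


S = 3 * ln(45/2)
I/I0 = 22.5
ln(22.5) = 3.1135
S = 3 * 3.1135
= 9.34


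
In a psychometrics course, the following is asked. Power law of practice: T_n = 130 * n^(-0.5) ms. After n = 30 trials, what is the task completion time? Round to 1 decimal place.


T_n = 130 * 30^(-0.5)
30^(-0.5) = 0.182574
T_n = 130 * 0.182574
= 23.7 ms


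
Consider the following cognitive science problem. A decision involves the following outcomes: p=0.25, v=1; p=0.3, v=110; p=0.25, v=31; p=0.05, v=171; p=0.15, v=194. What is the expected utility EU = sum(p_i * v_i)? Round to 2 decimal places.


EU = sum(p_i * v_i)
0.25 * 1 = 0.25
0.3 * 110 = 33.0
0.25 * 31 = 7.75
0.05 * 171 = 8.55
0.15 * 194 = 29.1
EU = 0.25 + 33.0 + 7.75 + 8.55 + 29.1
= 78.65


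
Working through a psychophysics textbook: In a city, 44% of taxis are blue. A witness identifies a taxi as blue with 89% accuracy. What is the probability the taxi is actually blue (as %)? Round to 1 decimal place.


P(blue | says blue) = P(says blue | blue)*P(blue) / [P(says blue | blue)*P(blue) + P(says blue | not blue)*P(not blue)]
Numerator = 0.89 * 0.44 = 0.3916
False identification = 0.11 * 0.56 = 0.0616
P = 0.3916 / (0.3916 + 0.0616)
= 0.3916 / 0.4532
As percentage = 86.4


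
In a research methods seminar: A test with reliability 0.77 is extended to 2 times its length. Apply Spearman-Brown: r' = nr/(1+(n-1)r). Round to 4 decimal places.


r_new = n*r / (1 + (n-1)*r)
Numerator = 2 * 0.77 = 1.54
Denominator = 1 + 1 * 0.77 = 1.77
r_new = 1.54 / 1.77
= 0.8701


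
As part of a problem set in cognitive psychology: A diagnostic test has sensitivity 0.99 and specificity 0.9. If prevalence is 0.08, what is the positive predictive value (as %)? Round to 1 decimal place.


PPV = (sens * prev) / (sens * prev + (1-spec) * (1-prev))
Numerator = 0.99 * 0.08 = 0.0792
P(positive and no disease) = (1 - spec) * (1 - prev) = (1 - 0.9) * (1 - 0.08) = 0.092
Denominator = 0.0792 + 0.092 = 0.1712
PPV = 0.0792 / 0.1712 = 0.462617
As percentage = 46.3


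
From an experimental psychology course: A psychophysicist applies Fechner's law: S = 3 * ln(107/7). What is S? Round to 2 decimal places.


S = 3 * ln(107/7)
I/I0 = 15.285714
ln(15.285714) = 2.7269
S = 3 * 2.7269
= 8.18


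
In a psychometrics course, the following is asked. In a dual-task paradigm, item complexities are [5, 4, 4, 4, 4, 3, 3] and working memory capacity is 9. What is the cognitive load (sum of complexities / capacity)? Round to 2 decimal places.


Total complexity = 5 + 4 + 4 + 4 + 4 + 3 + 3 = 27
Load = total / capacity = 27 / 9
= 3.00


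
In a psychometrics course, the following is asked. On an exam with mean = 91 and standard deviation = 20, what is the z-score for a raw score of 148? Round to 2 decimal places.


z = (X - mu) / sigma
= (148 - 91) / 20
= 57 / 20
= 2.85


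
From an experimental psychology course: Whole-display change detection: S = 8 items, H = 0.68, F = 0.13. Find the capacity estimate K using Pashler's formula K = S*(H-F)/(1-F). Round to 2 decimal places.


K = S * (H - F) / (1 - F)
H - F = 0.55
1 - F = 0.87
K = 8 * 0.55 / 0.87
= 5.06


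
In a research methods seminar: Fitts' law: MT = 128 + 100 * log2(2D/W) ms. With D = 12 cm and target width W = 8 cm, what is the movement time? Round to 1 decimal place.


MT = 128 + 100 * log2(2*12/8)
2D/W = 3.0
log2(3.0) = 1.585
MT = 128 + 100 * 1.585
= 286.5 ms


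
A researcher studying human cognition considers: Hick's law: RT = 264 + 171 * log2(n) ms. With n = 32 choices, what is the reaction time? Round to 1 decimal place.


RT = 264 + 171 * log2(32)
log2(32) = 5.0
RT = 264 + 171 * 5.0
= 264 + 855.0
= 1119.0 ms


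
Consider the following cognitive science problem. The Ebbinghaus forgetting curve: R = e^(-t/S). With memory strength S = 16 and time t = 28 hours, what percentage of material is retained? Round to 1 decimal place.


R = e^(-t/S)
-t/S = -28/16 = -1.75
R = e^(-1.75) = 0.173774
Percentage = 0.173774 * 100
= 17.4


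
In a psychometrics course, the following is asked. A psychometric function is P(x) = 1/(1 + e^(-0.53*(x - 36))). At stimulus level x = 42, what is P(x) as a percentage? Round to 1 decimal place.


P(x) = 1/(1 + e^(-0.53*(42 - 36)))
Exponent = -0.53 * 6 = -3.18
e^(-3.18) = 0.041586
P = 1/(1 + 0.041586) = 0.960074
Percentage = 96.0


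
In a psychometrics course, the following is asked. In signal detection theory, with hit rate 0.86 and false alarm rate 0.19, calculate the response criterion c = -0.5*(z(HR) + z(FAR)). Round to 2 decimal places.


c = -0.5 * (z(HR) + z(FAR))
z(0.86) = 1.0803
z(0.19) = -0.8779
c = -0.5 * (1.0803 + -0.8779)
= -0.5 * 0.2024
= -0.10


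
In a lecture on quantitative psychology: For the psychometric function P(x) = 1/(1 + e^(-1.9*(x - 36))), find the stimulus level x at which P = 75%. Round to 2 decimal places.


At P = 0.75: 0.75 = 1/(1 + e^(-k*(x-x0)))
Solving: e^(-k*(x-x0)) = 1/3
x = x0 + ln(3)/k
ln(3) = 1.0986
x = 36 + 1.0986/1.9
= 36 + 0.5782
= 36.58


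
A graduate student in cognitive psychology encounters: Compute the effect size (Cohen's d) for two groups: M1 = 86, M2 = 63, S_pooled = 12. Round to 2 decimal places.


Cohen's d = (M1 - M2) / S_pooled
= (86 - 63) / 12
= 23 / 12
= 1.92


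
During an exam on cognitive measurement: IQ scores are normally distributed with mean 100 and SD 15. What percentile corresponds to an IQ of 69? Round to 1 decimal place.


z = (IQ - mean) / SD
z = (69 - 100) / 15 = -2.0667
Percentile = Phi(-2.0667) * 100
Phi(-2.0667) = 0.019381
= 1.9


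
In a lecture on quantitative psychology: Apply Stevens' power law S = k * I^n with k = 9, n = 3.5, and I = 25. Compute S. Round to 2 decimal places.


S = 9 * 25^3.5
25^3.5 = 78125.0
S = 9 * 78125.0
= 703125.00


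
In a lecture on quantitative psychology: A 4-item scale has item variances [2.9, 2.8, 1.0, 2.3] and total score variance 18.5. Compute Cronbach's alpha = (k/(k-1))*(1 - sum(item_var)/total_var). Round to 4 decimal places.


alpha = (k/(k-1)) * (1 - sum(s_i^2)/s_total^2)
sum(item variances) = 9.0
k/(k-1) = 4/3 = 1.333333
1 - 9.0/18.5 = 1 - 0.486486 = 0.513514
alpha = 1.333333 * 0.513514
= 0.6847


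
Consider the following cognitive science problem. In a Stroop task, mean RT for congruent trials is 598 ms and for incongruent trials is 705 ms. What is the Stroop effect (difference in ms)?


Stroop effect = RT(incongruent) - RT(congruent)
= 705 - 598
= 107 ms


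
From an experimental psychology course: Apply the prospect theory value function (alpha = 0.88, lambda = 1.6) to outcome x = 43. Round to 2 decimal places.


Since x = 43 >= 0, use v(x) = x^0.88
43^0.88 = 27.3812
v(43) = 27.38


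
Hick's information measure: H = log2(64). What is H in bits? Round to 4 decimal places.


H = log2(n)
H = log2(64)
= 6.0000


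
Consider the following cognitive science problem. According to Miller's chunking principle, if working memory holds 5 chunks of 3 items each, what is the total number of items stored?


Total items = chunks * items_per_chunk
= 5 * 3
= 15


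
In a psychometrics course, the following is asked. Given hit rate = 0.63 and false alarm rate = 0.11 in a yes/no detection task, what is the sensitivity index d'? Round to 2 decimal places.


d' = z(HR) - z(FAR)
z(0.63) = 0.3319
z(0.11) = -1.2265
d' = 0.3319 - -1.2265
= 1.56


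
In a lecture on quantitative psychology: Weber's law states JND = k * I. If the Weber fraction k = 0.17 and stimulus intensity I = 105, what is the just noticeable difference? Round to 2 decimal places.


JND = k * I
JND = 0.17 * 105
= 17.85


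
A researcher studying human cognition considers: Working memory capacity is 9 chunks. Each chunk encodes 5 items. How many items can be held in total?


Total items = chunks * items_per_chunk
= 9 * 5
= 45


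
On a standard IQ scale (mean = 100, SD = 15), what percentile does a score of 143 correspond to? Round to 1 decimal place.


z = (IQ - mean) / SD
z = (143 - 100) / 15 = 2.8667
Percentile = Phi(2.8667) * 100
Phi(2.8667) = 0.997926
= 99.8


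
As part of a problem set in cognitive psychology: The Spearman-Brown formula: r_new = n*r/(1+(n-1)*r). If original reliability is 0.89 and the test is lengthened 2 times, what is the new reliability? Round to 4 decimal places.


r_new = n*r / (1 + (n-1)*r)
Numerator = 2 * 0.89 = 1.78
Denominator = 1 + 1 * 0.89 = 1.89
r_new = 1.78 / 1.89
= 0.9418


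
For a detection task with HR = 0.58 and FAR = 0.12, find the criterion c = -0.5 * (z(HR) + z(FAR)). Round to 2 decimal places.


c = -0.5 * (z(HR) + z(FAR))
z(0.58) = 0.2019
z(0.12) = -1.175
c = -0.5 * (0.2019 + -1.175)
= -0.5 * -0.9731
= 0.49


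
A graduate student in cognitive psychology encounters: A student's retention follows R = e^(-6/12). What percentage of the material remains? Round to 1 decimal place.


R = e^(-t/S)
-t/S = -6/12 = -0.5
R = e^(-0.5) = 0.606531
Percentage = 0.606531 * 100
= 60.7


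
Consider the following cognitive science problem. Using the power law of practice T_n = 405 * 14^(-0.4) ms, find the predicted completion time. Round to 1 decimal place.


T_n = 405 * 14^(-0.4)
14^(-0.4) = 0.347976
T_n = 405 * 0.347976
= 140.9 ms


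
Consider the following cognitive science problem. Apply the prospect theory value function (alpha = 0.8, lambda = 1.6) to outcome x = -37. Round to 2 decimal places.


Since x = -37 < 0, use v(x) = -lambda*(-x)^alpha
(-x) = 37
37^0.8 = 17.9706
v(-37) = -1.6 * 17.9706
= -28.75


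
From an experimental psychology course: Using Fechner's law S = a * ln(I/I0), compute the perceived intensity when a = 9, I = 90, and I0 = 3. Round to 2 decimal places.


S = 9 * ln(90/3)
I/I0 = 30.0
ln(30.0) = 3.4012
S = 9 * 3.4012
= 30.61


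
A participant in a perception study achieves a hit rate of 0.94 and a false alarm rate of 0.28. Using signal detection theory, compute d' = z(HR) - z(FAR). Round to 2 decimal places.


d' = z(HR) - z(FAR)
z(0.94) = 1.5548
z(0.28) = -0.5828
d' = 1.5548 - -0.5828
= 2.14


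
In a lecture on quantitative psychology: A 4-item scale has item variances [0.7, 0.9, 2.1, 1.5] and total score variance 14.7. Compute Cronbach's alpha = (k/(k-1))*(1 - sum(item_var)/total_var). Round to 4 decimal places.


alpha = (k/(k-1)) * (1 - sum(s_i^2)/s_total^2)
sum(item variances) = 5.2
k/(k-1) = 4/3 = 1.333333
1 - 5.2/14.7 = 1 - 0.353741 = 0.646259
alpha = 1.333333 * 0.646259
= 0.8617


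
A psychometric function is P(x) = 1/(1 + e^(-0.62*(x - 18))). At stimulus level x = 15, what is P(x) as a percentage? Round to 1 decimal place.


P(x) = 1/(1 + e^(-0.62*(15 - 18)))
Exponent = -0.62 * -3 = 1.86
e^(1.86) = 6.423737
P = 1/(1 + 6.423737) = 0.134703
Percentage = 13.5


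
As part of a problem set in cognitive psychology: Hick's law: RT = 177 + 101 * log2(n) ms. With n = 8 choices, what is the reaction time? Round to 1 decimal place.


RT = 177 + 101 * log2(8)
log2(8) = 3.0
RT = 177 + 101 * 3.0
= 177 + 303.0
= 480.0 ms


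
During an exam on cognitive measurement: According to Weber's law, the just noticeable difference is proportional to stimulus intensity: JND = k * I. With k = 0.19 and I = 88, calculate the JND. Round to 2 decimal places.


JND = k * I
JND = 0.19 * 88
= 16.72


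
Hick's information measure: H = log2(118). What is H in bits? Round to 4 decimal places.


H = log2(n)
H = log2(118)
= 6.8826


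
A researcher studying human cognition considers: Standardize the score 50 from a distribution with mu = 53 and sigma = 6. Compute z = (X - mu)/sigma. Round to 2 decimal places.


z = (X - mu) / sigma
= (50 - 53) / 6
= -3 / 6
= -0.50


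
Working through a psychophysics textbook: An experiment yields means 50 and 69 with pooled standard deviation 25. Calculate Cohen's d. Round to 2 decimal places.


Cohen's d = (M1 - M2) / S_pooled
= (50 - 69) / 25
= -19 / 25
= -0.76


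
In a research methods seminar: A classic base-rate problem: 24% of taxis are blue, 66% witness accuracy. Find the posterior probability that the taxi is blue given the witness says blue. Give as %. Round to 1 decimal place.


P(blue | says blue) = P(says blue | blue)*P(blue) / [P(says blue | blue)*P(blue) + P(says blue | not blue)*P(not blue)]
Numerator = 0.66 * 0.24 = 0.1584
False identification = 0.34 * 0.76 = 0.2584
P = 0.1584 / (0.1584 + 0.2584)
= 0.1584 / 0.4168
As percentage = 38.0


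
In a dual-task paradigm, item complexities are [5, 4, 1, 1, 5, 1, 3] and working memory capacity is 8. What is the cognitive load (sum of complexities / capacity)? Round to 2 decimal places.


Total complexity = 5 + 4 + 1 + 1 + 5 + 1 + 3 = 20
Load = total / capacity = 20 / 8
= 2.50


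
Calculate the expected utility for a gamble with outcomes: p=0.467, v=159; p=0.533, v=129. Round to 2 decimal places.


EU = sum(p_i * v_i)
0.467 * 159 = 74.253
0.533 * 129 = 68.757
EU = 74.253 + 68.757
= 143.01


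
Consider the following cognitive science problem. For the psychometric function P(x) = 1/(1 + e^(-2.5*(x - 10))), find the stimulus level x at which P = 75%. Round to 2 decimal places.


At P = 0.75: 0.75 = 1/(1 + e^(-k*(x-x0)))
Solving: e^(-k*(x-x0)) = 1/3
x = x0 + ln(3)/k
ln(3) = 1.0986
x = 10 + 1.0986/2.5
= 10 + 0.4394
= 10.44


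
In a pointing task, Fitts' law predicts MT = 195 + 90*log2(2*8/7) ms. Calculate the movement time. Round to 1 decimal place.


MT = 195 + 90 * log2(2*8/7)
2D/W = 2.285714
log2(2.285714) = 1.1926
MT = 195 + 90 * 1.1926
= 302.3 ms


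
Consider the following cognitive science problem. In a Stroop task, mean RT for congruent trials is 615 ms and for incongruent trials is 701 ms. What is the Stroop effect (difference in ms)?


Stroop effect = RT(incongruent) - RT(congruent)
= 701 - 615
= 86 ms


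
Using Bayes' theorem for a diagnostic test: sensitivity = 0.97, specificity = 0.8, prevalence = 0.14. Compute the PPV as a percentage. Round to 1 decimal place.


PPV = (sens * prev) / (sens * prev + (1-spec) * (1-prev))
Numerator = 0.97 * 0.14 = 0.1358
P(positive and no disease) = (1 - spec) * (1 - prev) = (1 - 0.8) * (1 - 0.14) = 0.172
Denominator = 0.1358 + 0.172 = 0.3078
PPV = 0.1358 / 0.3078 = 0.441196
As percentage = 44.1


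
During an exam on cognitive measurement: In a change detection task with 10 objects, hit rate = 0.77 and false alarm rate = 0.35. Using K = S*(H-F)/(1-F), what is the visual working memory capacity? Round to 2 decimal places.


K = S * (H - F) / (1 - F)
H - F = 0.42
1 - F = 0.65
K = 10 * 0.42 / 0.65
= 6.46


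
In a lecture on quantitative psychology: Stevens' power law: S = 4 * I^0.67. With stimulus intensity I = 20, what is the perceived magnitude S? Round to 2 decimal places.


S = 4 * 20^0.67
20^0.67 = 7.442
S = 4 * 7.442
= 29.77


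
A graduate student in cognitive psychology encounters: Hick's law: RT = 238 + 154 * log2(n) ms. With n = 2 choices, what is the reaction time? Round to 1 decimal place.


RT = 238 + 154 * log2(2)
log2(2) = 1.0
RT = 238 + 154 * 1.0
= 238 + 154.0
= 392.0 ms


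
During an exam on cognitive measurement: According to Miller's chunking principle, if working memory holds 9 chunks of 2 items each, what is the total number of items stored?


Total items = chunks * items_per_chunk
= 9 * 2
= 18


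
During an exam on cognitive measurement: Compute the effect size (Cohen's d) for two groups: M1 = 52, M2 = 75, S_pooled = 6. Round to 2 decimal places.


Cohen's d = (M1 - M2) / S_pooled
= (52 - 75) / 6
= -23 / 6
= -3.83


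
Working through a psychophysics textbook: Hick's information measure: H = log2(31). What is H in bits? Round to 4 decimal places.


H = log2(n)
H = log2(31)
= 4.9542


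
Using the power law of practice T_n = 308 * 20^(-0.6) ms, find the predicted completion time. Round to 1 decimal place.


T_n = 308 * 20^(-0.6)
20^(-0.6) = 0.165723
T_n = 308 * 0.165723
= 51.0 ms


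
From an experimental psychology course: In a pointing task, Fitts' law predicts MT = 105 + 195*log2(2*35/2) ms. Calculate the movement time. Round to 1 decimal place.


MT = 105 + 195 * log2(2*35/2)
2D/W = 35.0
log2(35.0) = 5.1293
MT = 105 + 195 * 5.1293
= 1105.2 ms


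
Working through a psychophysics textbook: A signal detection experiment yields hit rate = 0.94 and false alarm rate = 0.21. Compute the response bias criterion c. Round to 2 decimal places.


c = -0.5 * (z(HR) + z(FAR))
z(0.94) = 1.5548
z(0.21) = -0.8064
c = -0.5 * (1.5548 + -0.8064)
= -0.5 * 0.7484
= -0.37


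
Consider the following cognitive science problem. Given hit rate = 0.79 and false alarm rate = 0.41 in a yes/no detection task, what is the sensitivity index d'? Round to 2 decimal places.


d' = z(HR) - z(FAR)
z(0.79) = 0.8064
z(0.41) = -0.2275
d' = 0.8064 - -0.2275
= 1.03


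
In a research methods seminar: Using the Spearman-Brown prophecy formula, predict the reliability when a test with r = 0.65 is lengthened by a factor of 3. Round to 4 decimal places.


r_new = n*r / (1 + (n-1)*r)
Numerator = 3 * 0.65 = 1.95
Denominator = 1 + 2 * 0.65 = 2.3
r_new = 1.95 / 2.3
= 0.8478


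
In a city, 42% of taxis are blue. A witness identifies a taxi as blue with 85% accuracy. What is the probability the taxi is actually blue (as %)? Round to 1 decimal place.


P(blue | says blue) = P(says blue | blue)*P(blue) / [P(says blue | blue)*P(blue) + P(says blue | not blue)*P(not blue)]
Numerator = 0.85 * 0.42 = 0.357
False identification = 0.15 * 0.58 = 0.087
P = 0.357 / (0.357 + 0.087)
= 0.357 / 0.444
As percentage = 80.4


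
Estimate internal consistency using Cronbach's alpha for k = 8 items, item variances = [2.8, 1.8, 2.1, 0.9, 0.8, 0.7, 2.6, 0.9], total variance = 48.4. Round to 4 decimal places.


alpha = (k/(k-1)) * (1 - sum(s_i^2)/s_total^2)
sum(item variances) = 12.6
k/(k-1) = 8/7 = 1.142857
1 - 12.6/48.4 = 1 - 0.260331 = 0.739669
alpha = 1.142857 * 0.739669
= 0.8453


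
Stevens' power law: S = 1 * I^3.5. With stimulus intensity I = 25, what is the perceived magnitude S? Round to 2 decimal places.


S = 1 * 25^3.5
25^3.5 = 78125.0
S = 1 * 78125.0
= 78125.00


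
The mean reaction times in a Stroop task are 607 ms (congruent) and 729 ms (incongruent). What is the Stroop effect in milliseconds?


Stroop effect = RT(incongruent) - RT(congruent)
= 729 - 607
= 122 ms


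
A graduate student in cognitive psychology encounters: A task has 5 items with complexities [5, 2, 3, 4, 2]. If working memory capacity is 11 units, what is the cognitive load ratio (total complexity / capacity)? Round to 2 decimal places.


Total complexity = 5 + 2 + 3 + 4 + 2 = 16
Load = total / capacity = 16 / 11
= 1.45


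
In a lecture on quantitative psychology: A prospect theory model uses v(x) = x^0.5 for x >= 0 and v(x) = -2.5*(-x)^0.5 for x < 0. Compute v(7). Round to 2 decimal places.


Since x = 7 >= 0, use v(x) = x^0.5
7^0.5 = 2.6458
v(7) = 2.65


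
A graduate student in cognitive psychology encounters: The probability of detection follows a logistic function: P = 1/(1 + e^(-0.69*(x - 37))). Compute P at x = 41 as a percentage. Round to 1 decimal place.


P(x) = 1/(1 + e^(-0.69*(41 - 37)))
Exponent = -0.69 * 4 = -2.76
e^(-2.76) = 0.063292
P = 1/(1 + 0.063292) = 0.940475
Percentage = 94.0


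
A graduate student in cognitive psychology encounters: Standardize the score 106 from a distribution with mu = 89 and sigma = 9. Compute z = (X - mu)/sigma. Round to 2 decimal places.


z = (X - mu) / sigma
= (106 - 89) / 9
= 17 / 9
= 1.89


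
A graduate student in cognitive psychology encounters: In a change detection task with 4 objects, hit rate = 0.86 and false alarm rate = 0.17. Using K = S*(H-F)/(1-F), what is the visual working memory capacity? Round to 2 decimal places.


K = S * (H - F) / (1 - F)
H - F = 0.69
1 - F = 0.83
K = 4 * 0.69 / 0.83
= 3.33


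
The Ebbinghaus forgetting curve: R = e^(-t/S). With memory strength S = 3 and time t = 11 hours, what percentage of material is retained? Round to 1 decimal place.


R = e^(-t/S)
-t/S = -11/3 = -3.666667
R = e^(-3.666667) = 0.025562
Percentage = 0.025562 * 100
= 2.6


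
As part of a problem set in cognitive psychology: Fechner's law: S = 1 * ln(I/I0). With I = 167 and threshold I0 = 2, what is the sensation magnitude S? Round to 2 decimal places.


S = 1 * ln(167/2)
I/I0 = 83.5
ln(83.5) = 4.4248
S = 1 * 4.4248
= 4.42


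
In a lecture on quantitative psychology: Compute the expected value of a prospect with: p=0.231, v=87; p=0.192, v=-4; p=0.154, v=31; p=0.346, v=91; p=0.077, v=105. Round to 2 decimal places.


EU = sum(p_i * v_i)
0.231 * 87 = 20.097
0.192 * -4 = -0.768
0.154 * 31 = 4.774
0.346 * 91 = 31.486
0.077 * 105 = 8.085
EU = 20.097 + -0.768 + 4.774 + 31.486 + 8.085
= 63.67


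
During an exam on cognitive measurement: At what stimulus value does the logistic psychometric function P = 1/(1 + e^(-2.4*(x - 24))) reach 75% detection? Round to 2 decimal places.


At P = 0.75: 0.75 = 1/(1 + e^(-k*(x-x0)))
Solving: e^(-k*(x-x0)) = 1/3
x = x0 + ln(3)/k
ln(3) = 1.0986
x = 24 + 1.0986/2.4
= 24 + 0.4578
= 24.46


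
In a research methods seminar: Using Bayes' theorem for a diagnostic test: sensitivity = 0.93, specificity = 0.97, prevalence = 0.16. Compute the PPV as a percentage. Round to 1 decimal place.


PPV = (sens * prev) / (sens * prev + (1-spec) * (1-prev))
Numerator = 0.93 * 0.16 = 0.1488
P(positive and no disease) = (1 - spec) * (1 - prev) = (1 - 0.97) * (1 - 0.16) = 0.0252
Denominator = 0.1488 + 0.0252 = 0.174
PPV = 0.1488 / 0.174 = 0.855172
As percentage = 85.5


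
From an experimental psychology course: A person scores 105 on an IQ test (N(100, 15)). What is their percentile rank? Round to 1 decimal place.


z = (IQ - mean) / SD
z = (105 - 100) / 15 = 0.3333
Percentile = Phi(0.3333) * 100
Phi(0.3333) = 0.630546
= 63.1


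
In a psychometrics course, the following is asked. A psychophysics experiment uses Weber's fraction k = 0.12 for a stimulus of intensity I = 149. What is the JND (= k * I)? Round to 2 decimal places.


JND = k * I
JND = 0.12 * 149
= 17.88


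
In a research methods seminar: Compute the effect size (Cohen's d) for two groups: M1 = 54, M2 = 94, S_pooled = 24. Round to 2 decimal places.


Cohen's d = (M1 - M2) / S_pooled
= (54 - 94) / 24
= -40 / 24
= -1.67


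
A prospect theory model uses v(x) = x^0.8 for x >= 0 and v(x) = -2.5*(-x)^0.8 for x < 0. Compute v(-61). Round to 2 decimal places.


Since x = -61 < 0, use v(x) = -lambda*(-x)^alpha
(-x) = 61
61^0.8 = 26.808
v(-61) = -2.5 * 26.808
= -67.02


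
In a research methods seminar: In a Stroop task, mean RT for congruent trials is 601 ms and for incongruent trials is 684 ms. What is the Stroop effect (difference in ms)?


Stroop effect = RT(incongruent) - RT(congruent)
= 684 - 601
= 83 ms


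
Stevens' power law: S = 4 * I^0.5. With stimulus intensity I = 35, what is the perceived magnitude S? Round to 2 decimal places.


S = 4 * 35^0.5
35^0.5 = 5.9161
S = 4 * 5.9161
= 23.66


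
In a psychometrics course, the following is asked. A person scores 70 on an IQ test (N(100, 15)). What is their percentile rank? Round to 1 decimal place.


z = (IQ - mean) / SD
z = (70 - 100) / 15 = -2.0
Percentile = Phi(-2.0) * 100
Phi(-2.0) = 0.02275
= 2.3


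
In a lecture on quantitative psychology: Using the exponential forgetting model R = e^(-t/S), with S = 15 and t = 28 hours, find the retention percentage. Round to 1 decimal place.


R = e^(-t/S)
-t/S = -28/15 = -1.866667
R = e^(-1.866667) = 0.154638
Percentage = 0.154638 * 100
= 15.5


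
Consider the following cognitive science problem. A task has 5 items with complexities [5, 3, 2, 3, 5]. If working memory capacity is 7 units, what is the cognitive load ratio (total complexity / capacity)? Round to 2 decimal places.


Total complexity = 5 + 3 + 2 + 3 + 5 = 18
Load = total / capacity = 18 / 7
= 2.57


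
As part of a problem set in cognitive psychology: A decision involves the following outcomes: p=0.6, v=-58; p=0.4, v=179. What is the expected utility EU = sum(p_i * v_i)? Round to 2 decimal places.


EU = sum(p_i * v_i)
0.6 * -58 = -34.8
0.4 * 179 = 71.6
EU = -34.8 + 71.6
= 36.80


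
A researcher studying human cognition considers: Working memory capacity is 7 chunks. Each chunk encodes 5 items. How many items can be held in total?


Total items = chunks * items_per_chunk
= 7 * 5
= 35


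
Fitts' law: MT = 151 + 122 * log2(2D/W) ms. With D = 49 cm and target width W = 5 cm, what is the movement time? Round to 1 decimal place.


MT = 151 + 122 * log2(2*49/5)
2D/W = 19.6
log2(19.6) = 4.2928
MT = 151 + 122 * 4.2928
= 674.7 ms


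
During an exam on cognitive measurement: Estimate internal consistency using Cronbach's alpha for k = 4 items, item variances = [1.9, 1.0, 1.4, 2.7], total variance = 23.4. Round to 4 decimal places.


alpha = (k/(k-1)) * (1 - sum(s_i^2)/s_total^2)
sum(item variances) = 7.0
k/(k-1) = 4/3 = 1.333333
1 - 7.0/23.4 = 1 - 0.299145 = 0.700855
alpha = 1.333333 * 0.700855
= 0.9345
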